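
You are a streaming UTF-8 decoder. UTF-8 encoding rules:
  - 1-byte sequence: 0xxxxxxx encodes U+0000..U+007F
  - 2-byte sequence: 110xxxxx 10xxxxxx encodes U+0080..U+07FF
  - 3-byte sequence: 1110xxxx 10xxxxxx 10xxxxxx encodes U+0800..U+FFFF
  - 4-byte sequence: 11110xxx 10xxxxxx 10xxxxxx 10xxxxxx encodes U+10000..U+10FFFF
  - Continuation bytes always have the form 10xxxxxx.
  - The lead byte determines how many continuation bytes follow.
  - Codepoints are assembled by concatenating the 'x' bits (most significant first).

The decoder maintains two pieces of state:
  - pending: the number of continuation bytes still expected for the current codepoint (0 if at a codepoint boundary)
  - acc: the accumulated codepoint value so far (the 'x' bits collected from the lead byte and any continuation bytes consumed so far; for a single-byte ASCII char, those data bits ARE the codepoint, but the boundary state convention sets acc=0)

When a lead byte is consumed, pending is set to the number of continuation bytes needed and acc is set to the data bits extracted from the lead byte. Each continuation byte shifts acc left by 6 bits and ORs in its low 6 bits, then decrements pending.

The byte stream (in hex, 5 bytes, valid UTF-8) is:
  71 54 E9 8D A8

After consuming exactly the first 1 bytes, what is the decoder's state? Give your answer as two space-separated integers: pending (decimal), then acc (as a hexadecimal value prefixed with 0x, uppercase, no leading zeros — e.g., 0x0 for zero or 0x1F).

Answer: 0 0x0

Derivation:
Byte[0]=71: 1-byte. pending=0, acc=0x0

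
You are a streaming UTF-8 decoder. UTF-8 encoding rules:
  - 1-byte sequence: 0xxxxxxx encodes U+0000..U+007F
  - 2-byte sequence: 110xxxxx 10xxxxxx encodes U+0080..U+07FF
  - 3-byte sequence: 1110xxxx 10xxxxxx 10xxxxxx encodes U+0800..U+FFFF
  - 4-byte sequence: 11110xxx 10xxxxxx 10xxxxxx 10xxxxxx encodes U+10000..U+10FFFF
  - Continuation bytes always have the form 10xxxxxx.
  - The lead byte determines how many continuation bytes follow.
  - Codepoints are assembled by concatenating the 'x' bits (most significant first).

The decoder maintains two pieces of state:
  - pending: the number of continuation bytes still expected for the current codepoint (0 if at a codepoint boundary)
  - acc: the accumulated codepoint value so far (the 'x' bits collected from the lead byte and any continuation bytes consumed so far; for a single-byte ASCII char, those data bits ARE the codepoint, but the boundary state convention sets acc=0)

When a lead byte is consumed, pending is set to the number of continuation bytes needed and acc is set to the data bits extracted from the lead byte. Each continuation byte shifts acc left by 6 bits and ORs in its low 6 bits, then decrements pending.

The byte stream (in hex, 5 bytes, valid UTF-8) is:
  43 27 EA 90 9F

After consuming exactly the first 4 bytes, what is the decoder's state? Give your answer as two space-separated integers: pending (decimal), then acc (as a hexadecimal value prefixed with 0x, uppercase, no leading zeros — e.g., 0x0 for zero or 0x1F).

Answer: 1 0x290

Derivation:
Byte[0]=43: 1-byte. pending=0, acc=0x0
Byte[1]=27: 1-byte. pending=0, acc=0x0
Byte[2]=EA: 3-byte lead. pending=2, acc=0xA
Byte[3]=90: continuation. acc=(acc<<6)|0x10=0x290, pending=1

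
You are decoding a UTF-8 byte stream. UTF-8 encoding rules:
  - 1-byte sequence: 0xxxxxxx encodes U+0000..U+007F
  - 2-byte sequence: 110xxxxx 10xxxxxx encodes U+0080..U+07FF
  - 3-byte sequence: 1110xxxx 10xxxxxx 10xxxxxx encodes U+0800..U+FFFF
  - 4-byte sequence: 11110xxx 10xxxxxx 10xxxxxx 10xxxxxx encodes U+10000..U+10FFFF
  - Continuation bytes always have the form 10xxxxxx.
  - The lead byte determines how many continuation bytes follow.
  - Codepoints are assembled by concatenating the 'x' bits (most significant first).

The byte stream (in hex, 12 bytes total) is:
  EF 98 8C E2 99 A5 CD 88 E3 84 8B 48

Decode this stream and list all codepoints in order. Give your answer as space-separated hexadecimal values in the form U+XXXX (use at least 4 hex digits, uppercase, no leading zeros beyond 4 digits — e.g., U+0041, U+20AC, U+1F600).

Answer: U+F60C U+2665 U+0348 U+310B U+0048

Derivation:
Byte[0]=EF: 3-byte lead, need 2 cont bytes. acc=0xF
Byte[1]=98: continuation. acc=(acc<<6)|0x18=0x3D8
Byte[2]=8C: continuation. acc=(acc<<6)|0x0C=0xF60C
Completed: cp=U+F60C (starts at byte 0)
Byte[3]=E2: 3-byte lead, need 2 cont bytes. acc=0x2
Byte[4]=99: continuation. acc=(acc<<6)|0x19=0x99
Byte[5]=A5: continuation. acc=(acc<<6)|0x25=0x2665
Completed: cp=U+2665 (starts at byte 3)
Byte[6]=CD: 2-byte lead, need 1 cont bytes. acc=0xD
Byte[7]=88: continuation. acc=(acc<<6)|0x08=0x348
Completed: cp=U+0348 (starts at byte 6)
Byte[8]=E3: 3-byte lead, need 2 cont bytes. acc=0x3
Byte[9]=84: continuation. acc=(acc<<6)|0x04=0xC4
Byte[10]=8B: continuation. acc=(acc<<6)|0x0B=0x310B
Completed: cp=U+310B (starts at byte 8)
Byte[11]=48: 1-byte ASCII. cp=U+0048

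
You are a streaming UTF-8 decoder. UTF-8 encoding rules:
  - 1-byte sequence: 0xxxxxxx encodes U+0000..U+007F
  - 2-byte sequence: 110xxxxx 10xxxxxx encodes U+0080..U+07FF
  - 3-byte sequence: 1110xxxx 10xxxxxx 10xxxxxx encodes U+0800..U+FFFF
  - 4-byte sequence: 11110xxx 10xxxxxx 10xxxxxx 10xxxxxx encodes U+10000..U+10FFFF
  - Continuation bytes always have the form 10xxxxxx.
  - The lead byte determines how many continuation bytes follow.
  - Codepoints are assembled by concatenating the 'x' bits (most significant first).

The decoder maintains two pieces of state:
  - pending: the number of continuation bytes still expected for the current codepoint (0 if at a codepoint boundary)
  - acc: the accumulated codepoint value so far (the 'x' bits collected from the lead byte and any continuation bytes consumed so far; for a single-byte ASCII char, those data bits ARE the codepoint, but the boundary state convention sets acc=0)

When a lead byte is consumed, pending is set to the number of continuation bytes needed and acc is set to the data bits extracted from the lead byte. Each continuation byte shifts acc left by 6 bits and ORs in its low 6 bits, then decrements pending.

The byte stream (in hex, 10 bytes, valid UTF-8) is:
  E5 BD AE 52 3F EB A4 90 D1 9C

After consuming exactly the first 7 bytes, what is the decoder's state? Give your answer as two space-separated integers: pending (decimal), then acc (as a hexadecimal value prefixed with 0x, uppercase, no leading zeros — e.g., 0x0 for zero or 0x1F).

Byte[0]=E5: 3-byte lead. pending=2, acc=0x5
Byte[1]=BD: continuation. acc=(acc<<6)|0x3D=0x17D, pending=1
Byte[2]=AE: continuation. acc=(acc<<6)|0x2E=0x5F6E, pending=0
Byte[3]=52: 1-byte. pending=0, acc=0x0
Byte[4]=3F: 1-byte. pending=0, acc=0x0
Byte[5]=EB: 3-byte lead. pending=2, acc=0xB
Byte[6]=A4: continuation. acc=(acc<<6)|0x24=0x2E4, pending=1

Answer: 1 0x2E4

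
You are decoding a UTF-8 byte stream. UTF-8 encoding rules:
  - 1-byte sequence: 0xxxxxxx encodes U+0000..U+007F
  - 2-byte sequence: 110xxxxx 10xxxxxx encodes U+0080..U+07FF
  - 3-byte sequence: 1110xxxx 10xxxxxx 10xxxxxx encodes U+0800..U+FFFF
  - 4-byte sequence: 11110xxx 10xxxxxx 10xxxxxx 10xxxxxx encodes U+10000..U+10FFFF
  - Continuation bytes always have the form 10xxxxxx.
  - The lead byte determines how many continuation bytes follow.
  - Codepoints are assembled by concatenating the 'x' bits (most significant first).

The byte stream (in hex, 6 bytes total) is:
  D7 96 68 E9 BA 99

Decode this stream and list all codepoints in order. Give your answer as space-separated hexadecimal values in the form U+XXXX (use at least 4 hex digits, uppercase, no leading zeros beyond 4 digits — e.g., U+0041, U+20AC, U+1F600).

Answer: U+05D6 U+0068 U+9E99

Derivation:
Byte[0]=D7: 2-byte lead, need 1 cont bytes. acc=0x17
Byte[1]=96: continuation. acc=(acc<<6)|0x16=0x5D6
Completed: cp=U+05D6 (starts at byte 0)
Byte[2]=68: 1-byte ASCII. cp=U+0068
Byte[3]=E9: 3-byte lead, need 2 cont bytes. acc=0x9
Byte[4]=BA: continuation. acc=(acc<<6)|0x3A=0x27A
Byte[5]=99: continuation. acc=(acc<<6)|0x19=0x9E99
Completed: cp=U+9E99 (starts at byte 3)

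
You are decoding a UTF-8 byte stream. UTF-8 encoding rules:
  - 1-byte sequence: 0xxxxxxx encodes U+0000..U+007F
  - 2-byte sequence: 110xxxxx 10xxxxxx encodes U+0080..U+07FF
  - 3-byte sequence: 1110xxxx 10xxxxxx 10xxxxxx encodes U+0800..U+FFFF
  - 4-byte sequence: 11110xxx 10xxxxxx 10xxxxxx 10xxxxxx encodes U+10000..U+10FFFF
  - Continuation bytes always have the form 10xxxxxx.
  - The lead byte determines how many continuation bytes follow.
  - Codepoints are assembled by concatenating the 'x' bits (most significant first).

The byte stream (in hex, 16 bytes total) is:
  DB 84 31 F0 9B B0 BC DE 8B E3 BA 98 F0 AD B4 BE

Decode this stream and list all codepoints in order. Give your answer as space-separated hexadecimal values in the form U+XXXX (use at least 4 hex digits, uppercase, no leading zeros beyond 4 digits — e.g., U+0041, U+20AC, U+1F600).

Answer: U+06C4 U+0031 U+1BC3C U+078B U+3E98 U+2DD3E

Derivation:
Byte[0]=DB: 2-byte lead, need 1 cont bytes. acc=0x1B
Byte[1]=84: continuation. acc=(acc<<6)|0x04=0x6C4
Completed: cp=U+06C4 (starts at byte 0)
Byte[2]=31: 1-byte ASCII. cp=U+0031
Byte[3]=F0: 4-byte lead, need 3 cont bytes. acc=0x0
Byte[4]=9B: continuation. acc=(acc<<6)|0x1B=0x1B
Byte[5]=B0: continuation. acc=(acc<<6)|0x30=0x6F0
Byte[6]=BC: continuation. acc=(acc<<6)|0x3C=0x1BC3C
Completed: cp=U+1BC3C (starts at byte 3)
Byte[7]=DE: 2-byte lead, need 1 cont bytes. acc=0x1E
Byte[8]=8B: continuation. acc=(acc<<6)|0x0B=0x78B
Completed: cp=U+078B (starts at byte 7)
Byte[9]=E3: 3-byte lead, need 2 cont bytes. acc=0x3
Byte[10]=BA: continuation. acc=(acc<<6)|0x3A=0xFA
Byte[11]=98: continuation. acc=(acc<<6)|0x18=0x3E98
Completed: cp=U+3E98 (starts at byte 9)
Byte[12]=F0: 4-byte lead, need 3 cont bytes. acc=0x0
Byte[13]=AD: continuation. acc=(acc<<6)|0x2D=0x2D
Byte[14]=B4: continuation. acc=(acc<<6)|0x34=0xB74
Byte[15]=BE: continuation. acc=(acc<<6)|0x3E=0x2DD3E
Completed: cp=U+2DD3E (starts at byte 12)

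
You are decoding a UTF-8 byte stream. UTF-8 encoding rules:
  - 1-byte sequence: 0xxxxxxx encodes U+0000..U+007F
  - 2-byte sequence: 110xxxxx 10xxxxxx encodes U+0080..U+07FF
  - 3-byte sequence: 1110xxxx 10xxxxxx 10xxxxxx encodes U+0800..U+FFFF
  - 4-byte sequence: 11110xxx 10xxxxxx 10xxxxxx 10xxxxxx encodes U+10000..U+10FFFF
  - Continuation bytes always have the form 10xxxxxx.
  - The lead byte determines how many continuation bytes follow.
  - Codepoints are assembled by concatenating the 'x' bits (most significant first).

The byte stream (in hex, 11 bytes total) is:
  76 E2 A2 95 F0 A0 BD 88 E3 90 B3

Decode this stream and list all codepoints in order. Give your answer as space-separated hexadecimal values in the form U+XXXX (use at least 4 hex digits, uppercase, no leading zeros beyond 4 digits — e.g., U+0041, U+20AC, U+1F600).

Byte[0]=76: 1-byte ASCII. cp=U+0076
Byte[1]=E2: 3-byte lead, need 2 cont bytes. acc=0x2
Byte[2]=A2: continuation. acc=(acc<<6)|0x22=0xA2
Byte[3]=95: continuation. acc=(acc<<6)|0x15=0x2895
Completed: cp=U+2895 (starts at byte 1)
Byte[4]=F0: 4-byte lead, need 3 cont bytes. acc=0x0
Byte[5]=A0: continuation. acc=(acc<<6)|0x20=0x20
Byte[6]=BD: continuation. acc=(acc<<6)|0x3D=0x83D
Byte[7]=88: continuation. acc=(acc<<6)|0x08=0x20F48
Completed: cp=U+20F48 (starts at byte 4)
Byte[8]=E3: 3-byte lead, need 2 cont bytes. acc=0x3
Byte[9]=90: continuation. acc=(acc<<6)|0x10=0xD0
Byte[10]=B3: continuation. acc=(acc<<6)|0x33=0x3433
Completed: cp=U+3433 (starts at byte 8)

Answer: U+0076 U+2895 U+20F48 U+3433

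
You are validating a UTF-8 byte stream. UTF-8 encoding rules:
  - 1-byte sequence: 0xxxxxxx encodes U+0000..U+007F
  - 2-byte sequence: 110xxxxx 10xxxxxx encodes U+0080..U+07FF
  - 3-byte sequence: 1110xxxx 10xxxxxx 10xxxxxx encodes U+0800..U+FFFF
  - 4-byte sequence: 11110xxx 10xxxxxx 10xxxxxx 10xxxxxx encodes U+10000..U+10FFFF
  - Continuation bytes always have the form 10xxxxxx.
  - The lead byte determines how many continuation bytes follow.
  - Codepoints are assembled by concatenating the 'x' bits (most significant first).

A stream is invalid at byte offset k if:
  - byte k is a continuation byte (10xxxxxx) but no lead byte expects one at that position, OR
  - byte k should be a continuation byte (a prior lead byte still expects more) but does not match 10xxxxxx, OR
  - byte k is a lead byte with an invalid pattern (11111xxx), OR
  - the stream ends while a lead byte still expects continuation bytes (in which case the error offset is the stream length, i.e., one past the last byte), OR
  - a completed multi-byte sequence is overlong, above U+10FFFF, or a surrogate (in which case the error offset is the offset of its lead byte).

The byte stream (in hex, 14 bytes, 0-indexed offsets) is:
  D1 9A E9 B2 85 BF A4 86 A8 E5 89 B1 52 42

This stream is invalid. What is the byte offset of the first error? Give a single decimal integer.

Byte[0]=D1: 2-byte lead, need 1 cont bytes. acc=0x11
Byte[1]=9A: continuation. acc=(acc<<6)|0x1A=0x45A
Completed: cp=U+045A (starts at byte 0)
Byte[2]=E9: 3-byte lead, need 2 cont bytes. acc=0x9
Byte[3]=B2: continuation. acc=(acc<<6)|0x32=0x272
Byte[4]=85: continuation. acc=(acc<<6)|0x05=0x9C85
Completed: cp=U+9C85 (starts at byte 2)
Byte[5]=BF: INVALID lead byte (not 0xxx/110x/1110/11110)

Answer: 5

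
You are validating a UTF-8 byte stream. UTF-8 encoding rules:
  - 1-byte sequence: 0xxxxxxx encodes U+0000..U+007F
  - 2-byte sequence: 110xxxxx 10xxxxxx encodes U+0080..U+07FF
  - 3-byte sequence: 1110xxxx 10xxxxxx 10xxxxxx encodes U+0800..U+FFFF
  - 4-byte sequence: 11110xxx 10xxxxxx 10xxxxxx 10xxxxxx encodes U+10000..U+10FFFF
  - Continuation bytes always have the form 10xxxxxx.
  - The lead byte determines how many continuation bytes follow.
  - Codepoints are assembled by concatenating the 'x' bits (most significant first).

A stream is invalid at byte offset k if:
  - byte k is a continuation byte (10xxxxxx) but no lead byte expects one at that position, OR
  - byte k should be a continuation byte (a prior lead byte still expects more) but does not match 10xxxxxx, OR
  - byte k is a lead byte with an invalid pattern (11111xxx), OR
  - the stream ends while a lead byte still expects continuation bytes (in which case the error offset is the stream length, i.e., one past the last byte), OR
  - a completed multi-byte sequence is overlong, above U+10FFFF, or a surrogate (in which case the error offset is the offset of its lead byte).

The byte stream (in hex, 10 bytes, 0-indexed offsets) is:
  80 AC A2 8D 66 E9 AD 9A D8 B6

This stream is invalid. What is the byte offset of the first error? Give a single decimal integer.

Byte[0]=80: INVALID lead byte (not 0xxx/110x/1110/11110)

Answer: 0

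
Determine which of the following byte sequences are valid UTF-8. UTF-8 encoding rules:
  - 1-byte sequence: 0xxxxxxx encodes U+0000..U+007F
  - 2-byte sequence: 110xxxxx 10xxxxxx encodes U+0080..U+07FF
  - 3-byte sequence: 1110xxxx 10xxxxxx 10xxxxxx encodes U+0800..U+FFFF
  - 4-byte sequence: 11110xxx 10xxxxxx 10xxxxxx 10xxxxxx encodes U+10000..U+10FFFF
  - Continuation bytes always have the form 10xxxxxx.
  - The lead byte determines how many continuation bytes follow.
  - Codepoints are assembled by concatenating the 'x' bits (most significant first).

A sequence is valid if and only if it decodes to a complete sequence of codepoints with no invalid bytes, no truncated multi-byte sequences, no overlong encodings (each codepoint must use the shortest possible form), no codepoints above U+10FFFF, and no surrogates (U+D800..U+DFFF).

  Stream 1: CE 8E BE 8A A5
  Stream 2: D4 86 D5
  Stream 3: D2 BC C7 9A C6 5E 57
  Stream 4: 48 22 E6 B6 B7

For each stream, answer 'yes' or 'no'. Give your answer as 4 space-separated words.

Answer: no no no yes

Derivation:
Stream 1: error at byte offset 2. INVALID
Stream 2: error at byte offset 3. INVALID
Stream 3: error at byte offset 5. INVALID
Stream 4: decodes cleanly. VALID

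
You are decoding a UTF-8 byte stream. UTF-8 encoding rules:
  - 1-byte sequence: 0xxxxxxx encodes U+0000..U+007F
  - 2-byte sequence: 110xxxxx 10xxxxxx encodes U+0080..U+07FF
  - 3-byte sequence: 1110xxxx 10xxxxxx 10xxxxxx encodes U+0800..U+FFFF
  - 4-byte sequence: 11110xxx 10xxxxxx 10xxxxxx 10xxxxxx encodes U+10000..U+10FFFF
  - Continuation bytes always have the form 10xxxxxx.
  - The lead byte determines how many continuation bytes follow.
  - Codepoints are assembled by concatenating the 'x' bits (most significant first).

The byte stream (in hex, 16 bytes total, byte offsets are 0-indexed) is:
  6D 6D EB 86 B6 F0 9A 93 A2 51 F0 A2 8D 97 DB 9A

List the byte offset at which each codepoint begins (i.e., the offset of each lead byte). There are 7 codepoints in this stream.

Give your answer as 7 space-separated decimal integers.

Answer: 0 1 2 5 9 10 14

Derivation:
Byte[0]=6D: 1-byte ASCII. cp=U+006D
Byte[1]=6D: 1-byte ASCII. cp=U+006D
Byte[2]=EB: 3-byte lead, need 2 cont bytes. acc=0xB
Byte[3]=86: continuation. acc=(acc<<6)|0x06=0x2C6
Byte[4]=B6: continuation. acc=(acc<<6)|0x36=0xB1B6
Completed: cp=U+B1B6 (starts at byte 2)
Byte[5]=F0: 4-byte lead, need 3 cont bytes. acc=0x0
Byte[6]=9A: continuation. acc=(acc<<6)|0x1A=0x1A
Byte[7]=93: continuation. acc=(acc<<6)|0x13=0x693
Byte[8]=A2: continuation. acc=(acc<<6)|0x22=0x1A4E2
Completed: cp=U+1A4E2 (starts at byte 5)
Byte[9]=51: 1-byte ASCII. cp=U+0051
Byte[10]=F0: 4-byte lead, need 3 cont bytes. acc=0x0
Byte[11]=A2: continuation. acc=(acc<<6)|0x22=0x22
Byte[12]=8D: continuation. acc=(acc<<6)|0x0D=0x88D
Byte[13]=97: continuation. acc=(acc<<6)|0x17=0x22357
Completed: cp=U+22357 (starts at byte 10)
Byte[14]=DB: 2-byte lead, need 1 cont bytes. acc=0x1B
Byte[15]=9A: continuation. acc=(acc<<6)|0x1A=0x6DA
Completed: cp=U+06DA (starts at byte 14)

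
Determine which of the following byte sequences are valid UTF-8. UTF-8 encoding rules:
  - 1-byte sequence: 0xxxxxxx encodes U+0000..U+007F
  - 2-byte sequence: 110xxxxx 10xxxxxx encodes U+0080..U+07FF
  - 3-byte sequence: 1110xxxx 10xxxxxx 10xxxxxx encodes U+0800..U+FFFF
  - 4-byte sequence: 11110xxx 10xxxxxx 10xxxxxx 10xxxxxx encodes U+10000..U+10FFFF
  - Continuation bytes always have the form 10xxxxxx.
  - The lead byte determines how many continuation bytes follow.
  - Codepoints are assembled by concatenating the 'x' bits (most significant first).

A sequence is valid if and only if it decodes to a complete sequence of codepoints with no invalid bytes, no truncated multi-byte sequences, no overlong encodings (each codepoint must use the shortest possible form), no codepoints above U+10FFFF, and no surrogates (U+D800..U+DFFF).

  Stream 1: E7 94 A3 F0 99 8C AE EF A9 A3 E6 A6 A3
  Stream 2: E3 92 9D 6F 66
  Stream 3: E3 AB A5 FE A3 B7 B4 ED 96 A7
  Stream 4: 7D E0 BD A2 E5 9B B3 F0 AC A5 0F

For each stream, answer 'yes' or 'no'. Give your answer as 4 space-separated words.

Answer: yes yes no no

Derivation:
Stream 1: decodes cleanly. VALID
Stream 2: decodes cleanly. VALID
Stream 3: error at byte offset 3. INVALID
Stream 4: error at byte offset 10. INVALID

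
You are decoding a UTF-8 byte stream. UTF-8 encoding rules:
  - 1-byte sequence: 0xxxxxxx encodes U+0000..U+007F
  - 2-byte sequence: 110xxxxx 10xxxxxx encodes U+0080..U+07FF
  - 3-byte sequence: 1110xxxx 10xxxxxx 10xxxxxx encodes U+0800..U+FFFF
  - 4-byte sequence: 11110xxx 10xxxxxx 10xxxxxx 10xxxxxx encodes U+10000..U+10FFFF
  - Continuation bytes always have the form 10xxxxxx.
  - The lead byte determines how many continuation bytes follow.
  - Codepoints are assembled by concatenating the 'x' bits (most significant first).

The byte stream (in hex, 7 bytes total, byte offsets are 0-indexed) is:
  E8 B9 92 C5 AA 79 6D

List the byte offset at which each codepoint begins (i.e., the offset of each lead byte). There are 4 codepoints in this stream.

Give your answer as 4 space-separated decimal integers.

Byte[0]=E8: 3-byte lead, need 2 cont bytes. acc=0x8
Byte[1]=B9: continuation. acc=(acc<<6)|0x39=0x239
Byte[2]=92: continuation. acc=(acc<<6)|0x12=0x8E52
Completed: cp=U+8E52 (starts at byte 0)
Byte[3]=C5: 2-byte lead, need 1 cont bytes. acc=0x5
Byte[4]=AA: continuation. acc=(acc<<6)|0x2A=0x16A
Completed: cp=U+016A (starts at byte 3)
Byte[5]=79: 1-byte ASCII. cp=U+0079
Byte[6]=6D: 1-byte ASCII. cp=U+006D

Answer: 0 3 5 6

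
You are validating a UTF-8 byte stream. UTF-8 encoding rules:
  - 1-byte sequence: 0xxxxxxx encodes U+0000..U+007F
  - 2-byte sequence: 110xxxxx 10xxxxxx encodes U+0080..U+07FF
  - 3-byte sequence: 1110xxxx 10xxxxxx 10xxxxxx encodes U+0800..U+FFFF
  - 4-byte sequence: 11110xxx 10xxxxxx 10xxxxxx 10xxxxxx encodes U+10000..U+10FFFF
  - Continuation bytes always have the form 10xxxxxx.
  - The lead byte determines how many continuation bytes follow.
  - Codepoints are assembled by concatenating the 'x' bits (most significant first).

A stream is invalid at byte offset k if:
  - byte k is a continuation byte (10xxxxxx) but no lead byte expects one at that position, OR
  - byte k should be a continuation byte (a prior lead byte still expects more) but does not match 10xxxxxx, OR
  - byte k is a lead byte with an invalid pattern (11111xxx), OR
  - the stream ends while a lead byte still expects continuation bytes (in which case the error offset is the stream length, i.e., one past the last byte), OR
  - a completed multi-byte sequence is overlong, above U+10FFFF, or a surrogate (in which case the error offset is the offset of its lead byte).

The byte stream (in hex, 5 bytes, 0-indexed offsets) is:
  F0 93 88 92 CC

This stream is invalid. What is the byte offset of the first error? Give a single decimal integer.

Byte[0]=F0: 4-byte lead, need 3 cont bytes. acc=0x0
Byte[1]=93: continuation. acc=(acc<<6)|0x13=0x13
Byte[2]=88: continuation. acc=(acc<<6)|0x08=0x4C8
Byte[3]=92: continuation. acc=(acc<<6)|0x12=0x13212
Completed: cp=U+13212 (starts at byte 0)
Byte[4]=CC: 2-byte lead, need 1 cont bytes. acc=0xC
Byte[5]: stream ended, expected continuation. INVALID

Answer: 5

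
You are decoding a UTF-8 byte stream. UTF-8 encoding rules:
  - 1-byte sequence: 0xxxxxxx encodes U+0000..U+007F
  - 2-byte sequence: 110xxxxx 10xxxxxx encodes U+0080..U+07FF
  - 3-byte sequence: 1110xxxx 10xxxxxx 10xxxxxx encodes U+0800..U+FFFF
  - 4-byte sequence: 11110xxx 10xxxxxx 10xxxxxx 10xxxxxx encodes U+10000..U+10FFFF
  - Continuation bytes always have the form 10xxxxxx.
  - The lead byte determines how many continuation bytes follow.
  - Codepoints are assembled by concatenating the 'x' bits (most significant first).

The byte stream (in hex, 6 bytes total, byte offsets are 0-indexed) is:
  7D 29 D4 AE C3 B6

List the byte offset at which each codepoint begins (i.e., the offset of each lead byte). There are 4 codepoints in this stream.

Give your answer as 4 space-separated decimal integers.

Byte[0]=7D: 1-byte ASCII. cp=U+007D
Byte[1]=29: 1-byte ASCII. cp=U+0029
Byte[2]=D4: 2-byte lead, need 1 cont bytes. acc=0x14
Byte[3]=AE: continuation. acc=(acc<<6)|0x2E=0x52E
Completed: cp=U+052E (starts at byte 2)
Byte[4]=C3: 2-byte lead, need 1 cont bytes. acc=0x3
Byte[5]=B6: continuation. acc=(acc<<6)|0x36=0xF6
Completed: cp=U+00F6 (starts at byte 4)

Answer: 0 1 2 4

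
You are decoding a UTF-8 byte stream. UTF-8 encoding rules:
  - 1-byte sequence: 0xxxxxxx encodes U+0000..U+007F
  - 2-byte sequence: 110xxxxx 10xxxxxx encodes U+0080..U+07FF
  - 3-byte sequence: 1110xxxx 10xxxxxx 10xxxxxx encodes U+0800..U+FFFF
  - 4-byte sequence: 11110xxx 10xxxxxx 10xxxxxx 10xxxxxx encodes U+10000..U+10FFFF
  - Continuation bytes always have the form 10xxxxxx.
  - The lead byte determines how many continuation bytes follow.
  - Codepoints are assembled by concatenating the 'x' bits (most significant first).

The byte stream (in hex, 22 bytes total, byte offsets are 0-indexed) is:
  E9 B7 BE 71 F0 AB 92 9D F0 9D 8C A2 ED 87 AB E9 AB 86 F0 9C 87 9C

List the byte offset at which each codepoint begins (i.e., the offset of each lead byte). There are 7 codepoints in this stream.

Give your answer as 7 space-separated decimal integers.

Byte[0]=E9: 3-byte lead, need 2 cont bytes. acc=0x9
Byte[1]=B7: continuation. acc=(acc<<6)|0x37=0x277
Byte[2]=BE: continuation. acc=(acc<<6)|0x3E=0x9DFE
Completed: cp=U+9DFE (starts at byte 0)
Byte[3]=71: 1-byte ASCII. cp=U+0071
Byte[4]=F0: 4-byte lead, need 3 cont bytes. acc=0x0
Byte[5]=AB: continuation. acc=(acc<<6)|0x2B=0x2B
Byte[6]=92: continuation. acc=(acc<<6)|0x12=0xAD2
Byte[7]=9D: continuation. acc=(acc<<6)|0x1D=0x2B49D
Completed: cp=U+2B49D (starts at byte 4)
Byte[8]=F0: 4-byte lead, need 3 cont bytes. acc=0x0
Byte[9]=9D: continuation. acc=(acc<<6)|0x1D=0x1D
Byte[10]=8C: continuation. acc=(acc<<6)|0x0C=0x74C
Byte[11]=A2: continuation. acc=(acc<<6)|0x22=0x1D322
Completed: cp=U+1D322 (starts at byte 8)
Byte[12]=ED: 3-byte lead, need 2 cont bytes. acc=0xD
Byte[13]=87: continuation. acc=(acc<<6)|0x07=0x347
Byte[14]=AB: continuation. acc=(acc<<6)|0x2B=0xD1EB
Completed: cp=U+D1EB (starts at byte 12)
Byte[15]=E9: 3-byte lead, need 2 cont bytes. acc=0x9
Byte[16]=AB: continuation. acc=(acc<<6)|0x2B=0x26B
Byte[17]=86: continuation. acc=(acc<<6)|0x06=0x9AC6
Completed: cp=U+9AC6 (starts at byte 15)
Byte[18]=F0: 4-byte lead, need 3 cont bytes. acc=0x0
Byte[19]=9C: continuation. acc=(acc<<6)|0x1C=0x1C
Byte[20]=87: continuation. acc=(acc<<6)|0x07=0x707
Byte[21]=9C: continuation. acc=(acc<<6)|0x1C=0x1C1DC
Completed: cp=U+1C1DC (starts at byte 18)

Answer: 0 3 4 8 12 15 18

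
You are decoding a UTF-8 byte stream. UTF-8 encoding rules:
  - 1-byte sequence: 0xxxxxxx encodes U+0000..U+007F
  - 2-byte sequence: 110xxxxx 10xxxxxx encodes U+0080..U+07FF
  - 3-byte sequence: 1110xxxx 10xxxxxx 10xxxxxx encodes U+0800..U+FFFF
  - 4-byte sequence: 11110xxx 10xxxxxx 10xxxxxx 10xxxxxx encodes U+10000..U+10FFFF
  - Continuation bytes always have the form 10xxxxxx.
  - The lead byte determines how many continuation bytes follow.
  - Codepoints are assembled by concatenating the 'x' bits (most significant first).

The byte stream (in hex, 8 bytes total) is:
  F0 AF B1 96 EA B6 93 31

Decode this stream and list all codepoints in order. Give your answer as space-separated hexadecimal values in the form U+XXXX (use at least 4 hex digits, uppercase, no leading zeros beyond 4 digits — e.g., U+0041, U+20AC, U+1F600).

Byte[0]=F0: 4-byte lead, need 3 cont bytes. acc=0x0
Byte[1]=AF: continuation. acc=(acc<<6)|0x2F=0x2F
Byte[2]=B1: continuation. acc=(acc<<6)|0x31=0xBF1
Byte[3]=96: continuation. acc=(acc<<6)|0x16=0x2FC56
Completed: cp=U+2FC56 (starts at byte 0)
Byte[4]=EA: 3-byte lead, need 2 cont bytes. acc=0xA
Byte[5]=B6: continuation. acc=(acc<<6)|0x36=0x2B6
Byte[6]=93: continuation. acc=(acc<<6)|0x13=0xAD93
Completed: cp=U+AD93 (starts at byte 4)
Byte[7]=31: 1-byte ASCII. cp=U+0031

Answer: U+2FC56 U+AD93 U+0031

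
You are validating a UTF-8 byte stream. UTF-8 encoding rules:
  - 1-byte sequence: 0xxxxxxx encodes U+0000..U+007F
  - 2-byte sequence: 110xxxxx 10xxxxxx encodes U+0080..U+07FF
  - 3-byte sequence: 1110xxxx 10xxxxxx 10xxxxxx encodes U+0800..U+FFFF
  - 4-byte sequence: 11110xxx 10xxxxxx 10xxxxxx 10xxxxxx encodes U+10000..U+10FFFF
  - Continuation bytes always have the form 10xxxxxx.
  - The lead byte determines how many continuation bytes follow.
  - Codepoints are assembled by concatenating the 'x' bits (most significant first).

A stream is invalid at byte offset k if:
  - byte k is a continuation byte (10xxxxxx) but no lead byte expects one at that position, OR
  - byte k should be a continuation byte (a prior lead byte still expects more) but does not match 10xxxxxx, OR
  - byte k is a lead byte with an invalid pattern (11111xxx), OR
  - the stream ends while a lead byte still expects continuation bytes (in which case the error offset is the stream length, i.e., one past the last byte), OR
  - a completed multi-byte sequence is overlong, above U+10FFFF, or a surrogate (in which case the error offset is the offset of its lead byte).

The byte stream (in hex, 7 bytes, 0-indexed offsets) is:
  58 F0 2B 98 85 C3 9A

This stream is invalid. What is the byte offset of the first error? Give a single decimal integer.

Byte[0]=58: 1-byte ASCII. cp=U+0058
Byte[1]=F0: 4-byte lead, need 3 cont bytes. acc=0x0
Byte[2]=2B: expected 10xxxxxx continuation. INVALID

Answer: 2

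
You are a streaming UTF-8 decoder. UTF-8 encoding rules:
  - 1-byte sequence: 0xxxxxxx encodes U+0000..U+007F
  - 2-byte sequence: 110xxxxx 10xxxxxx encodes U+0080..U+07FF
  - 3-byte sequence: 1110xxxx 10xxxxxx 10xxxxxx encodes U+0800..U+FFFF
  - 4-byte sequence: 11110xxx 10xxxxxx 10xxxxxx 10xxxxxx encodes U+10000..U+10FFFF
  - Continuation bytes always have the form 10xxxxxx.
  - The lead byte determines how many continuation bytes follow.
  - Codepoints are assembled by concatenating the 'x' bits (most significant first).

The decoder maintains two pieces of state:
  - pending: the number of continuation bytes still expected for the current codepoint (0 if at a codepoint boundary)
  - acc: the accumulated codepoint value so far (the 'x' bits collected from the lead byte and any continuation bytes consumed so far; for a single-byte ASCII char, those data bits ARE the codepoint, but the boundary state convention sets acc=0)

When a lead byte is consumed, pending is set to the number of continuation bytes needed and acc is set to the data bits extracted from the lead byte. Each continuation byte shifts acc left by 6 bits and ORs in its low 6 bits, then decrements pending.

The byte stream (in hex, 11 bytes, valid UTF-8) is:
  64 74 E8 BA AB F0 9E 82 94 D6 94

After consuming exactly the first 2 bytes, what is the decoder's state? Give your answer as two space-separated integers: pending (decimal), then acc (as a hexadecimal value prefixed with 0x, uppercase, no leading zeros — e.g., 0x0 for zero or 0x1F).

Byte[0]=64: 1-byte. pending=0, acc=0x0
Byte[1]=74: 1-byte. pending=0, acc=0x0

Answer: 0 0x0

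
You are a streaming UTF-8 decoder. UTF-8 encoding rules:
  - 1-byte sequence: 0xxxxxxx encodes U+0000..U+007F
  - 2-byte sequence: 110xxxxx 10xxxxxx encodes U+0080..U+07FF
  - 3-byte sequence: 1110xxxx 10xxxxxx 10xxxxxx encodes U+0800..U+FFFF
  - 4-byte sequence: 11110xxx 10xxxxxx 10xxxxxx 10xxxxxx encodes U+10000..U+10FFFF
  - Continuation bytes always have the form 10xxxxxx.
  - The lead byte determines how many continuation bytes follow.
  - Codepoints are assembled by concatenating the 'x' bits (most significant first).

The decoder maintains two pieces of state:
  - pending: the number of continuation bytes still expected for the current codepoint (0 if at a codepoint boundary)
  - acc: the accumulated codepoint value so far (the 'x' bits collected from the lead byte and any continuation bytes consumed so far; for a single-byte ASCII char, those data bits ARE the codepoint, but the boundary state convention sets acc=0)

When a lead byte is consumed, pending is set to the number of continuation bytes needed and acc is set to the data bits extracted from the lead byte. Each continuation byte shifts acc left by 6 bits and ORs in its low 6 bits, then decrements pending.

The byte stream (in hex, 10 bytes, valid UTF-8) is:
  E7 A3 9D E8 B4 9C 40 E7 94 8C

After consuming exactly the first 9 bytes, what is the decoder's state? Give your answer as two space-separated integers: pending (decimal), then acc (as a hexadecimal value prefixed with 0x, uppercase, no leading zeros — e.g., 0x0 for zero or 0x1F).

Byte[0]=E7: 3-byte lead. pending=2, acc=0x7
Byte[1]=A3: continuation. acc=(acc<<6)|0x23=0x1E3, pending=1
Byte[2]=9D: continuation. acc=(acc<<6)|0x1D=0x78DD, pending=0
Byte[3]=E8: 3-byte lead. pending=2, acc=0x8
Byte[4]=B4: continuation. acc=(acc<<6)|0x34=0x234, pending=1
Byte[5]=9C: continuation. acc=(acc<<6)|0x1C=0x8D1C, pending=0
Byte[6]=40: 1-byte. pending=0, acc=0x0
Byte[7]=E7: 3-byte lead. pending=2, acc=0x7
Byte[8]=94: continuation. acc=(acc<<6)|0x14=0x1D4, pending=1

Answer: 1 0x1D4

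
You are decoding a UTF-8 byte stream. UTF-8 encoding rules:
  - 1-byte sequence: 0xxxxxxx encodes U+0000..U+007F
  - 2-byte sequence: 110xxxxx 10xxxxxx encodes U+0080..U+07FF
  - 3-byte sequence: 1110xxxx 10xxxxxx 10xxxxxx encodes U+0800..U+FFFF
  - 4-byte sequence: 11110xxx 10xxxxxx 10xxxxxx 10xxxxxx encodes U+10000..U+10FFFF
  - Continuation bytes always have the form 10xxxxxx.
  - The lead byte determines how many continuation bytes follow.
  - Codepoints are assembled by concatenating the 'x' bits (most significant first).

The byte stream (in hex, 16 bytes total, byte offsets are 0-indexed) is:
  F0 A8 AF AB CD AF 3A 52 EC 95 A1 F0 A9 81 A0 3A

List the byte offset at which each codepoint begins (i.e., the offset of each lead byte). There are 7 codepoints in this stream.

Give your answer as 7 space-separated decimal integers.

Byte[0]=F0: 4-byte lead, need 3 cont bytes. acc=0x0
Byte[1]=A8: continuation. acc=(acc<<6)|0x28=0x28
Byte[2]=AF: continuation. acc=(acc<<6)|0x2F=0xA2F
Byte[3]=AB: continuation. acc=(acc<<6)|0x2B=0x28BEB
Completed: cp=U+28BEB (starts at byte 0)
Byte[4]=CD: 2-byte lead, need 1 cont bytes. acc=0xD
Byte[5]=AF: continuation. acc=(acc<<6)|0x2F=0x36F
Completed: cp=U+036F (starts at byte 4)
Byte[6]=3A: 1-byte ASCII. cp=U+003A
Byte[7]=52: 1-byte ASCII. cp=U+0052
Byte[8]=EC: 3-byte lead, need 2 cont bytes. acc=0xC
Byte[9]=95: continuation. acc=(acc<<6)|0x15=0x315
Byte[10]=A1: continuation. acc=(acc<<6)|0x21=0xC561
Completed: cp=U+C561 (starts at byte 8)
Byte[11]=F0: 4-byte lead, need 3 cont bytes. acc=0x0
Byte[12]=A9: continuation. acc=(acc<<6)|0x29=0x29
Byte[13]=81: continuation. acc=(acc<<6)|0x01=0xA41
Byte[14]=A0: continuation. acc=(acc<<6)|0x20=0x29060
Completed: cp=U+29060 (starts at byte 11)
Byte[15]=3A: 1-byte ASCII. cp=U+003A

Answer: 0 4 6 7 8 11 15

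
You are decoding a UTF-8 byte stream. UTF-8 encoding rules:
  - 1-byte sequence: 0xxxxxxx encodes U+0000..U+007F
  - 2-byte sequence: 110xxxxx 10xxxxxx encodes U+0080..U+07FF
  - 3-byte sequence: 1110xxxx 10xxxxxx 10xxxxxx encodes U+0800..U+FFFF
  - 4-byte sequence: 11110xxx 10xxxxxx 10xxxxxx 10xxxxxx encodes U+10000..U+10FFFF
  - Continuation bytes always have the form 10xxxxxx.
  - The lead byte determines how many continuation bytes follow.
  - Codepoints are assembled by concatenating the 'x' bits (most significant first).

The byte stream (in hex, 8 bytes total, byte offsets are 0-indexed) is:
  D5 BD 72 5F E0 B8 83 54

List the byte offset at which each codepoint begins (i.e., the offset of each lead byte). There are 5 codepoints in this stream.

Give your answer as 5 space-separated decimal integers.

Byte[0]=D5: 2-byte lead, need 1 cont bytes. acc=0x15
Byte[1]=BD: continuation. acc=(acc<<6)|0x3D=0x57D
Completed: cp=U+057D (starts at byte 0)
Byte[2]=72: 1-byte ASCII. cp=U+0072
Byte[3]=5F: 1-byte ASCII. cp=U+005F
Byte[4]=E0: 3-byte lead, need 2 cont bytes. acc=0x0
Byte[5]=B8: continuation. acc=(acc<<6)|0x38=0x38
Byte[6]=83: continuation. acc=(acc<<6)|0x03=0xE03
Completed: cp=U+0E03 (starts at byte 4)
Byte[7]=54: 1-byte ASCII. cp=U+0054

Answer: 0 2 3 4 7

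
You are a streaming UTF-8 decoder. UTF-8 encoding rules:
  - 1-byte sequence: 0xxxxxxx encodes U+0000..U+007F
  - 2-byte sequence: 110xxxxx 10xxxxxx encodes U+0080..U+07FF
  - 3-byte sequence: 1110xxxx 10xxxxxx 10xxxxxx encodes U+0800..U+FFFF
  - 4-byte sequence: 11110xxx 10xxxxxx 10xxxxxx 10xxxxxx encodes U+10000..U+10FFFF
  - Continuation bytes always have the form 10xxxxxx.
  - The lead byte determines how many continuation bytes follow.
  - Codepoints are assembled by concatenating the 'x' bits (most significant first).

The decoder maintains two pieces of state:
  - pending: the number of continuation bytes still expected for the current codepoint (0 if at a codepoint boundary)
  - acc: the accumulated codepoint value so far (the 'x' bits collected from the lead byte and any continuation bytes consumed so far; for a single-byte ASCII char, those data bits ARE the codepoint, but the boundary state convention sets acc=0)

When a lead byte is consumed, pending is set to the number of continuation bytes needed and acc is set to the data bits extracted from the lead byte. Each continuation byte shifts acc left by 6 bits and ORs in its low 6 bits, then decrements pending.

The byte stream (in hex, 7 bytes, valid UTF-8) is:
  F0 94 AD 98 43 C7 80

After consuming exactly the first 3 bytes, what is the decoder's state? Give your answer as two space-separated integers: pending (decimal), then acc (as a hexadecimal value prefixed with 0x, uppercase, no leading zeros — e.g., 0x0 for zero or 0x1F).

Byte[0]=F0: 4-byte lead. pending=3, acc=0x0
Byte[1]=94: continuation. acc=(acc<<6)|0x14=0x14, pending=2
Byte[2]=AD: continuation. acc=(acc<<6)|0x2D=0x52D, pending=1

Answer: 1 0x52D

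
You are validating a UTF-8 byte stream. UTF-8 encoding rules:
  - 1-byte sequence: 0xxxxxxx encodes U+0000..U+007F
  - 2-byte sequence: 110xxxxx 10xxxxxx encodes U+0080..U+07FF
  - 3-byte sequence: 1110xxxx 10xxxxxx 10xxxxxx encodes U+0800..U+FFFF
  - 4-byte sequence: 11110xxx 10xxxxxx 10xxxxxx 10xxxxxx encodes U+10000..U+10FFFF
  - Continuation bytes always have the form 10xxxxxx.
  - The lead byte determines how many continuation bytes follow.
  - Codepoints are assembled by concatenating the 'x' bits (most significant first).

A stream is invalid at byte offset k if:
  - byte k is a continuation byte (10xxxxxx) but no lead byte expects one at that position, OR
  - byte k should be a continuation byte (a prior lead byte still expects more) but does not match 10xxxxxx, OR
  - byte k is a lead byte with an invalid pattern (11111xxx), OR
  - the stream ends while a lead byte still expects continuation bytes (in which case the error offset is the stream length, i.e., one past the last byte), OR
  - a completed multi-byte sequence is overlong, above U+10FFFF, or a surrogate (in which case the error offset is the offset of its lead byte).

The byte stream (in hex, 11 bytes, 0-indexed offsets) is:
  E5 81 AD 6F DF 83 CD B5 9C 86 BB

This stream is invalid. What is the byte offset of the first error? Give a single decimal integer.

Byte[0]=E5: 3-byte lead, need 2 cont bytes. acc=0x5
Byte[1]=81: continuation. acc=(acc<<6)|0x01=0x141
Byte[2]=AD: continuation. acc=(acc<<6)|0x2D=0x506D
Completed: cp=U+506D (starts at byte 0)
Byte[3]=6F: 1-byte ASCII. cp=U+006F
Byte[4]=DF: 2-byte lead, need 1 cont bytes. acc=0x1F
Byte[5]=83: continuation. acc=(acc<<6)|0x03=0x7C3
Completed: cp=U+07C3 (starts at byte 4)
Byte[6]=CD: 2-byte lead, need 1 cont bytes. acc=0xD
Byte[7]=B5: continuation. acc=(acc<<6)|0x35=0x375
Completed: cp=U+0375 (starts at byte 6)
Byte[8]=9C: INVALID lead byte (not 0xxx/110x/1110/11110)

Answer: 8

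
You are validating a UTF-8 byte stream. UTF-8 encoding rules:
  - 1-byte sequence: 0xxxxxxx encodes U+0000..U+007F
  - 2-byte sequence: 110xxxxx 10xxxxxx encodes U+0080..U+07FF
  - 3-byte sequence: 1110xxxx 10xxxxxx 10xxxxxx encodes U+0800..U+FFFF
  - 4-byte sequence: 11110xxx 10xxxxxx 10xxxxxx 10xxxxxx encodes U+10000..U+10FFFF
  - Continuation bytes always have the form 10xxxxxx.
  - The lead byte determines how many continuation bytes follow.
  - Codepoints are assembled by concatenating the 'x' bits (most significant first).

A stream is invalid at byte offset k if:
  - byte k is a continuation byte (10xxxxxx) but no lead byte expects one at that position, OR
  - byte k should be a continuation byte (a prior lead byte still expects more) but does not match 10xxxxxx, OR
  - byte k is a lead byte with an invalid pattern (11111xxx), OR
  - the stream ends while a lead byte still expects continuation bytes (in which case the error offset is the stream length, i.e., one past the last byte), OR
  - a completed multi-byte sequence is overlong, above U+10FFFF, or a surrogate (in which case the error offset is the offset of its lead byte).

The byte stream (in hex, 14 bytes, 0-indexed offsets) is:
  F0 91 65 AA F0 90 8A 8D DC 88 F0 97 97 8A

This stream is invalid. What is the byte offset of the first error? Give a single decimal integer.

Answer: 2

Derivation:
Byte[0]=F0: 4-byte lead, need 3 cont bytes. acc=0x0
Byte[1]=91: continuation. acc=(acc<<6)|0x11=0x11
Byte[2]=65: expected 10xxxxxx continuation. INVALID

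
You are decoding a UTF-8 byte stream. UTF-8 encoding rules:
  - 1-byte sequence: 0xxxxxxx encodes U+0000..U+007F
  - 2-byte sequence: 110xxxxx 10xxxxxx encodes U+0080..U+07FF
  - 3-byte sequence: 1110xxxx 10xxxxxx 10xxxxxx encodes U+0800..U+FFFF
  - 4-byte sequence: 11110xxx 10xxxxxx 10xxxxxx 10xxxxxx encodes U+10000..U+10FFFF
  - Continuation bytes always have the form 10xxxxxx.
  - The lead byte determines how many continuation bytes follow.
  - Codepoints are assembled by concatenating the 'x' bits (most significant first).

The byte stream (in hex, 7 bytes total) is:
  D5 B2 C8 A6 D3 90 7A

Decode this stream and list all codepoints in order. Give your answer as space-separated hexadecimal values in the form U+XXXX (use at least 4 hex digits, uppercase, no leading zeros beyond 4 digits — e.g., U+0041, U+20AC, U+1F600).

Answer: U+0572 U+0226 U+04D0 U+007A

Derivation:
Byte[0]=D5: 2-byte lead, need 1 cont bytes. acc=0x15
Byte[1]=B2: continuation. acc=(acc<<6)|0x32=0x572
Completed: cp=U+0572 (starts at byte 0)
Byte[2]=C8: 2-byte lead, need 1 cont bytes. acc=0x8
Byte[3]=A6: continuation. acc=(acc<<6)|0x26=0x226
Completed: cp=U+0226 (starts at byte 2)
Byte[4]=D3: 2-byte lead, need 1 cont bytes. acc=0x13
Byte[5]=90: continuation. acc=(acc<<6)|0x10=0x4D0
Completed: cp=U+04D0 (starts at byte 4)
Byte[6]=7A: 1-byte ASCII. cp=U+007A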